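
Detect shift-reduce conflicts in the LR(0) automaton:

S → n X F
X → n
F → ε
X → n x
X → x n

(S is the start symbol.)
Yes — I4: [X → n .] vs [X → n . x]

A shift-reduce conflict occurs when an LR(0) state has both:
  - a complete (reduce) item [A → α .] (dot at the end), and
  - a shift item [B → β . c γ] (dot before a terminal).

Augment with S' → S and build the canonical LR(0) collection (I0 = CLOSURE({[S' → . S]}), then GOTO on every symbol after a dot until no new states appear). It has 9 states:
  I0: { [S → . n X F], [S' → . S] }  — shift
  I1: { [S' → S .] }  — accept
  I2: { [S → n . X F], [X → . n x], [X → . n], [X → . x n] }  — shift
  I3: { [F → .], [S → n X . F] }  — reduce
  I4: { [X → n . x], [X → n .] }  — shift, reduce
  I5: { [X → x . n] }  — shift
  I6: { [X → x n .] }  — reduce
  I7: { [X → n x .] }  — reduce
  I8: { [S → n X F .] }  — reduce

I4 contains reduce item [X → n .] and shift item [X → n . x] — shift-reduce conflict.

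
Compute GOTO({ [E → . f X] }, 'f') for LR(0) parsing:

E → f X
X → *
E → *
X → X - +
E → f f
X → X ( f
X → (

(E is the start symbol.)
GOTO(I, 'f') = CLOSURE({ [A → αX.β] : [A → α.Xβ] ∈ I, X = 'f' })

Items with dot before 'f', with the dot advanced:
  [E → . f X] → [E → f . X]
Closure of the advanced items:
  [E → f . X] has the dot before X: add [X → . *], [X → . X - +], [X → . X ( f], [X → . (]

GOTO = { [E → f . X], [X → . (], [X → . *], [X → . X ( f], [X → . X - +] }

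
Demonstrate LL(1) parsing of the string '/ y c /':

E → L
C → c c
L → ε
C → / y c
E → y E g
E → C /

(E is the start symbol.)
Stack is shown with the top on the left.

Stack      Input      Action
----------------------------
E $        / y c / $  output E → C /
C / $      / y c / $  output C → / y c
/ y c / $  / y c / $  match '/'
y c / $    y c / $    match 'y'
c / $      c / $      match 'c'
/ $        / $        match '/'
$          $          accept

The string is accepted.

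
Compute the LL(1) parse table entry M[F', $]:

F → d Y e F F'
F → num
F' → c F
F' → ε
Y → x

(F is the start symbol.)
To find M[F', $], we find productions for F' where $ is in the predict set (PREDICT(N → α) = (FIRST(α) \ {ε}) ∪ (FOLLOW(N) if α ⇒* ε)).

Relevant sets:
  FOLLOW(F') = { $, 'c' }

F' → c F: PREDICT = { 'c' }
F' → ε: PREDICT = { $, 'c' }
  $ is in predict set, so this production goes in M[F', $]

M[F', $] = F' → ε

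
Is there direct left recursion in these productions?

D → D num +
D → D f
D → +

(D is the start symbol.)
D → D num +: LEFT RECURSIVE (starts with D)
D → D f: LEFT RECURSIVE (starts with D)
D → +: starts with '+'

The grammar has direct left recursion on: D.

Answer: Yes, D is left-recursive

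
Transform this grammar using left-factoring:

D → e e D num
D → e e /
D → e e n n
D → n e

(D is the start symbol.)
D → e e D'
D' → D num
D' → /
D' → n n
D → n e

Left-factoring transforms A → αβ₁ | αβ₂ into A → αA' and A' → β₁ | β₂
(α is the longest common prefix among the alternatives). Repeat until
no nonterminal has two alternatives with a common prefix.

Round 1: D has alternatives sharing prefix 'e e'. Introduce D': D → e e D'
  Add: D' → D num
  Add: D' → /
  Add: D' → n n

No remaining common prefixes — done.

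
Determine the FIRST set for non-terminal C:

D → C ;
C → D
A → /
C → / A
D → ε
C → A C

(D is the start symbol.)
{ '/', ';', ε }

To compute FIRST(C), examine every production with C on the left-hand side, reading each right-hand side left to right until a non-nullable symbol is reached.

FIRST sets of the other non-terminals involved (by the same procedure, iterated to a fixed point):
  FIRST(D) = { '/', ';', ε }
  FIRST(A) = { '/' }

From C → D:
  - D is a non-terminal: add FIRST(D) \ {ε} = { '/', ';' }
    D is nullable and nothing follows, so the whole right-hand side can vanish: ε ∈ FIRST(C)
From C → / A:
  - '/' is a terminal: add '/' and stop
From C → A C:
  - A is a non-terminal: add FIRST(A) \ {ε} = { '/' }
    A is not nullable, so stop

Collecting: FIRST(C) = { '/', ';', ε }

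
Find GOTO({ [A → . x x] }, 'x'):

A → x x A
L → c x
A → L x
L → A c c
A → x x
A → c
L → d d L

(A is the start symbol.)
GOTO(I, 'x') = CLOSURE({ [A → αX.β] : [A → α.Xβ] ∈ I, X = 'x' })

Items with dot before 'x', with the dot advanced:
  [A → . x x] → [A → x . x]
Closure adds nothing (no advanced item has the dot before a non-terminal).

GOTO = { [A → x . x] }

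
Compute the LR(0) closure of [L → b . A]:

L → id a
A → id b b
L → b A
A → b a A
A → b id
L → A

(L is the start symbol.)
{ [A → . b a A], [A → . b id], [A → . id b b], [L → b . A] }

Start with: [L → b . A]
  [L → b . A] has the dot before A: add [A → . id b b], [A → . b a A], [A → . b id]
No further items can be added.

CLOSURE = { [A → . b a A], [A → . b id], [A → . id b b], [L → b . A] }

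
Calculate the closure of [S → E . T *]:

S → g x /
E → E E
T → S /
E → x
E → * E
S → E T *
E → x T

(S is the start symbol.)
To compute CLOSURE, for each item [A → α.Bβ] where B is a non-terminal, add [B → .γ] for all productions B → γ; repeat for the newly added items until nothing changes.

Start with: [S → E . T *]
  [S → E . T *] has the dot before T: add [T → . S /]
  [T → . S /] has the dot before S: add [S → . g x /], [S → . E T *]
  [S → . E T *] has the dot before E: add [E → . E E], [E → . x], [E → . * E], [E → . x T]
No further items can be added.

CLOSURE = { [E → . * E], [E → . E E], [E → . x T], [E → . x], [S → . E T *], [S → . g x /], [S → E . T *], [T → . S /] }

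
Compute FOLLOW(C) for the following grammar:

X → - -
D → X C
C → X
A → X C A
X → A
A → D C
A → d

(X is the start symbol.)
To compute FOLLOW(C), find every occurrence of C on a right-hand side N → α C β: add FIRST(β) \ {ε}, and if β is empty or nullable also add FOLLOW(N). Iterate to a fixed point.

In D → X C: C is at the end, add FOLLOW(D)
In A → X C A: C is followed by A, add FIRST(A) \ {ε} = { '-', 'd' }
In A → D C: C is at the end, add FOLLOW(A)

The FOLLOW sets referred to above (computed the same way, to a fixed point):
  FOLLOW(D) = { '-', 'd' }
  FOLLOW(A) = { $, '-', 'd' }

Taking the union: FOLLOW(C) = { $, '-', 'd' }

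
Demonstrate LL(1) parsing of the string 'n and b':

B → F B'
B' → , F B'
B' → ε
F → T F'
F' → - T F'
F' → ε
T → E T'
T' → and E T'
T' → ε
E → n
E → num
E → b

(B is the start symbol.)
Stack is shown with the top on the left.

Stack             Input      Action
-----------------------------------
B $               n and b $  output B → F B'
F B' $            n and b $  output F → T F'
T F' B' $         n and b $  output T → E T'
E T' F' B' $      n and b $  output E → n
n T' F' B' $      n and b $  match 'n'
T' F' B' $        and b $    output T' → and E T'
and E T' F' B' $  and b $    match 'and'
E T' F' B' $      b $        output E → b
b T' F' B' $      b $        match 'b'
T' F' B' $        $          output T' → ε
F' B' $           $          output F' → ε
B' $              $          output B' → ε
$                 $          accept

The string is accepted.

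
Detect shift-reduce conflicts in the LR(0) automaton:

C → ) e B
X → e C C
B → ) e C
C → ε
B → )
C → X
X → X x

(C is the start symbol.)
Yes — I0: [C → .] vs [C → . ) e B]; I3: [C → X .] vs [X → X . x]; I4: [C → .] vs [C → . ) e B]; I5: [C → .] vs [C → . ) e B]; I9: [B → ) .] vs [B → ) . e C]; I11: [C → .] vs [C → . ) e B]

Augment with C' → C and build the canonical LR(0) collection (I0 = CLOSURE({[C' → . C]}), then GOTO on every symbol after a dot until no new states appear). It has 13 states:
  I0: { [C → . ) e B], [C → . X], [C → .], [C' → . C], [X → . X x], [X → . e C C] }  — shift, reduce
  I1: { [C → ) . e B] }  — shift
  I2: { [C' → C .] }  — accept
  I3: { [C → X .], [X → X . x] }  — shift, reduce
  I4: { [C → . ) e B], [C → . X], [C → .], [X → . X x], [X → . e C C], [X → e . C C] }  — shift, reduce
  I5: { [C → . ) e B], [C → . X], [C → .], [X → . X x], [X → . e C C], [X → e C . C] }  — shift, reduce
  I6: { [X → e C C .] }  — reduce
  I7: { [X → X x .] }  — reduce
  I8: { [B → . ) e C], [B → . )], [C → ) e . B] }  — shift
  I9: { [B → ) . e C], [B → ) .] }  — shift, reduce
  I10: { [C → ) e B .] }  — reduce
  I11: { [B → ) e . C], [C → . ) e B], [C → . X], [C → .], [X → . X x], [X → . e C C] }  — shift, reduce
  I12: { [B → ) e C .] }  — reduce

I0 contains reduce item [C → .] and shift items [C → . ) e B], [X → . e C C] — shift-reduce conflict.
I3 contains reduce item [C → X .] and shift item [X → X . x] — shift-reduce conflict.
I4 contains reduce item [C → .] and shift items [C → . ) e B], [X → . e C C] — shift-reduce conflict.
I5 contains reduce item [C → .] and shift items [C → . ) e B], [X → . e C C] — shift-reduce conflict.
I9 contains reduce item [B → ) .] and shift item [B → ) . e C] — shift-reduce conflict.
I11 contains reduce item [C → .] and shift items [C → . ) e B], [X → . e C C] — shift-reduce conflict.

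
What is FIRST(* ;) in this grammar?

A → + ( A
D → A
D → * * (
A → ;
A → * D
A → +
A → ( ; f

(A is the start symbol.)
To compute FIRST(* ;), process the symbols left to right:
Symbol * is a terminal. Add '*' and stop.
FIRST(* ;) = { '*' }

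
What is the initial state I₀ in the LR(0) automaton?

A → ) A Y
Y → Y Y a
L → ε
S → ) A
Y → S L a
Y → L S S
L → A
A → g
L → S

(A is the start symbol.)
{ [A → . ) A Y], [A → . g], [A' → . A] }

First, augment the grammar with A' → A
I₀ = CLOSURE({ [A' → . A] }):
  [A' → . A] has the dot before A: add [A → . ) A Y], [A → . g]
No further items can be added.

I₀ = { [A → . ) A Y], [A → . g], [A' → . A] }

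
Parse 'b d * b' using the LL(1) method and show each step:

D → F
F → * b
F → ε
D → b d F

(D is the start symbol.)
LL(1) parsing maintains a stack (initially the start symbol over $) and the input. At each step: if the stack top is a terminal, match it against the current input token; if it is a non-terminal N, replace it with the RHS of M[N, lookahead] (the unique production whose predict set contains the lookahead).

Stack is shown with the top on the left.

Stack    Input      Action
--------------------------
D $      b d * b $  output D → b d F
b d F $  b d * b $  match 'b'
d F $    d * b $    match 'd'
F $      * b $      output F → * b
* b $    * b $      match '*'
b $      b $        match 'b'
$        $          accept

The string is accepted.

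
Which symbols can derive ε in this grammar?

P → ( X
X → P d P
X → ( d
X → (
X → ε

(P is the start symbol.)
{ 'X' }

ε-productions: X → ε
So X is immediately nullable.
No further non-terminal can be added: every production for the remaining non-terminals contains a terminal or a non-nullable non-terminal.
Nullable = { 'X' }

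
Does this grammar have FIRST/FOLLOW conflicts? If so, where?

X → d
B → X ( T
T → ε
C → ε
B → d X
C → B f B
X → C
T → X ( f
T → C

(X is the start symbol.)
A FIRST/FOLLOW conflict occurs when a non-terminal N has a nullable alternative N → β (β ⇒* ε) and another alternative N → α with FIRST(α) ∩ FOLLOW(N) ≠ ∅: on such a lookahead the parser cannot decide between expanding α and letting N vanish via β.

Nullable non-terminals: C, T, X.
FIRST sets used below: FIRST(B) = { '(', 'd' }, FIRST(X) = { '(', 'd', ε }, FIRST(C) = { '(', 'd', ε }

C: nullable alternative(s) C → ε; FOLLOW(C) = { $, '(', 'f' }
  C → ε: FIRST \ {ε} = { } — this is the only nullable alternative, skip
  C → B f B: FIRST \ {ε} = { '(', 'd' } — overlaps FOLLOW(C) on { '(' }: CONFLICT

T: nullable alternative(s) T → ε, T → C; FOLLOW(T) = { $, '(', 'f' }
  T → ε: FIRST \ {ε} = { } — disjoint from FOLLOW(T)
  T → X ( f: FIRST \ {ε} = { '(', 'd' } — overlaps FOLLOW(T) on { '(' }: CONFLICT
  T → C: FIRST \ {ε} = { '(', 'd' } — overlaps FOLLOW(T) on { '(' }: CONFLICT

X: nullable alternative(s) X → C; FOLLOW(X) = { $, '(', 'f' }
  X → d: FIRST \ {ε} = { 'd' } — disjoint from FOLLOW(X)
  X → C: FIRST \ {ε} = { '(', 'd' } — this is the only nullable alternative, skip

B has no nullable alternative, so no FIRST/FOLLOW check is needed there.

So the grammar has 3 FIRST/FOLLOW conflicts (marked CONFLICT above).

Answer: Yes. T → X '(' f with FOLLOW(T) on { '(' }; T → C with FOLLOW(T) on { '(' }; C → B f B with FOLLOW(C) on { '(' }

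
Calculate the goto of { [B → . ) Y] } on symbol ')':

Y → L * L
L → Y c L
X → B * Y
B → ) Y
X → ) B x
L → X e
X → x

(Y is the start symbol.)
GOTO(I, ')') = CLOSURE({ [A → αX.β] : [A → α.Xβ] ∈ I, X = ')' })

Items with dot before ')', with the dot advanced:
  [B → . ) Y] → [B → ) . Y]
Closure of the advanced items:
  [B → ) . Y] has the dot before Y: add [Y → . L * L]
  [Y → . L * L] has the dot before L: add [L → . Y c L], [L → . X e]
  [L → . X e] has the dot before X: add [X → . B * Y], [X → . ) B x], [X → . x]
  [X → . B * Y] has the dot before B: add [B → . ) Y]

GOTO = { [B → ) . Y], [B → . ) Y], [L → . X e], [L → . Y c L], [X → . ) B x], [X → . B * Y], [X → . x], [Y → . L * L] }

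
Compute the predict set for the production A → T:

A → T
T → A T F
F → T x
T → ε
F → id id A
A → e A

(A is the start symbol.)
{ $, 'e', 'id', 'x' }

PREDICT(A → T) = (FIRST(RHS) \ {ε}) ∪ (FOLLOW(A) if ε ∈ FIRST(RHS), i.e. RHS ⇒* ε)
FIRST(T) = { 'e', 'id', 'x', ε }
FIRST(T) = { 'e', 'id', 'x', ε }
ε ∈ FIRST(T) (the right-hand side is nullable), so add FOLLOW(A) = { $, 'e', 'id', 'x' }
PREDICT(A → T) = { $, 'e', 'id', 'x' }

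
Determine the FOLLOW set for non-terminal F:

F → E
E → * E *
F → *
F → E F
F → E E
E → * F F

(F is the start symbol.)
{ $, '*' }

To compute FOLLOW(F), find every occurrence of F on a right-hand side N → α F β: add FIRST(β) \ {ε}, and if β is empty or nullable also add FOLLOW(N). Iterate to a fixed point.

F is the start symbol, so $ ∈ FOLLOW(F).
In F → E F: F is at the end; this adds FOLLOW(F) to itself — nothing new
In E → * F F: F is followed by F, add FIRST(F) \ {ε} = { '*' }
In E → * F F: F is at the end, add FOLLOW(E)

The FOLLOW sets referred to above (computed the same way, to a fixed point):
  FOLLOW(E) = { $, '*' }

Taking the union: FOLLOW(F) = { $, '*' }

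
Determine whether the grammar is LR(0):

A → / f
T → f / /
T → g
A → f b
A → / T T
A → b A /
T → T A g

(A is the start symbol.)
Augment with A' → A and build the canonical LR(0) collection (I0 = CLOSURE({[A' → . A]}), then GOTO on every symbol after a dot until no new states appear). It has 17 states:
  I0: { [A → . / T T], [A → . / f], [A → . b A /], [A → . f b], [A' → . A] }  — shift
  I1: { [A → / . T T], [A → / . f], [T → . T A g], [T → . f / /], [T → . g] }  — shift
  I2: { [A' → A .] }  — accept
  I3: { [A → . / T T], [A → . / f], [A → . b A /], [A → . f b], [A → b . A /] }  — shift
  I4: { [A → f . b] }  — shift
  I5: { [A → f b .] }  — reduce
  I6: { [A → b A . /] }  — shift
  I7: { [A → b A / .] }  — reduce
  I8: { [A → . / T T], [A → . / f], [A → . b A /], [A → . f b], [A → / T . T], [T → . T A g], [T → . f / /], [T → . g], [T → T . A g] }  — shift
  I9: { [A → / f .], [T → f . / /] }  — shift, reduce
  I10: { [T → g .] }  — reduce
  I11: { [T → f / . /] }  — shift
  I12: { [T → f / / .] }  — reduce
  I13: { [T → T A . g] }  — shift
  I14: { [A → . / T T], [A → . / f], [A → . b A /], [A → . f b], [A → / T T .], [T → T . A g] }  — shift, reduce
  I15: { [A → f . b], [T → f . / /] }  — shift
  I16: { [T → T A g .] }  — reduce

Conflict in state I9:
  Shift-reduce conflict between [A → / f .] and [T → f . / /]
So the grammar is NOT LR(0).

Answer: No. Shift-reduce conflict between [A → / f .] and [T → f . / /]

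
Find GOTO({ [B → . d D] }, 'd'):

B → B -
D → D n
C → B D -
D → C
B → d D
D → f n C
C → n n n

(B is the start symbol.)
{ [B → . B -], [B → . d D], [B → d . D], [C → . B D -], [C → . n n n], [D → . C], [D → . D n], [D → . f n C] }

GOTO(I, 'd') = CLOSURE({ [A → αX.β] : [A → α.Xβ] ∈ I, X = 'd' })

Items with dot before 'd', with the dot advanced:
  [B → . d D] → [B → d . D]
Closure of the advanced items:
  [B → d . D] has the dot before D: add [D → . D n], [D → . C], [D → . f n C]
  [D → . C] has the dot before C: add [C → . B D -], [C → . n n n]
  [C → . B D -] has the dot before B: add [B → . B -], [B → . d D]

GOTO = { [B → . B -], [B → . d D], [B → d . D], [C → . B D -], [C → . n n n], [D → . C], [D → . D n], [D → . f n C] }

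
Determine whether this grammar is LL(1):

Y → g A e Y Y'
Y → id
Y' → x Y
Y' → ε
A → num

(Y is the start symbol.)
No. Predict set conflict for Y': { 'x' }

Relevant sets:
  FOLLOW(Y') = { $, 'x' }

For Y:
  PREDICT(Y → g A e Y Y') = { 'g' }
  PREDICT(Y → id) = { 'id' }
For Y':
  PREDICT(Y' → x Y) = { 'x' }
  PREDICT(Y' → ε) = { $, 'x' }
A has a single production, so nothing to check there.

Conflict found: Predict set conflict for Y': { 'x' }
The grammar is NOT LL(1).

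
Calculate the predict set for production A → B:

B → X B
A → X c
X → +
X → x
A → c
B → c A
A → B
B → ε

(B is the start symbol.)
PREDICT(A → B) = (FIRST(RHS) \ {ε}) ∪ (FOLLOW(A) if ε ∈ FIRST(RHS), i.e. RHS ⇒* ε)
FIRST(B) = { '+', 'c', 'x', ε }
FIRST(B) = { '+', 'c', 'x', ε }
ε ∈ FIRST(B) (the right-hand side is nullable), so add FOLLOW(A) = { $ }
PREDICT(A → B) = { $, '+', 'c', 'x' }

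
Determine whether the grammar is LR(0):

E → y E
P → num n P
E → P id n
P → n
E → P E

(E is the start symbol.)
Augment with E' → E and build the canonical LR(0) collection (I0 = CLOSURE({[E' → . E]}), then GOTO on every symbol after a dot until no new states appear). It has 12 states:
  I0: { [E → . P E], [E → . P id n], [E → . y E], [E' → . E], [P → . n], [P → . num n P] }  — shift
  I1: { [E' → E .] }  — accept
  I2: { [E → . P E], [E → . P id n], [E → . y E], [E → P . E], [E → P . id n], [P → . n], [P → . num n P] }  — shift
  I3: { [P → n .] }  — reduce
  I4: { [P → num . n P] }  — shift
  I5: { [E → . P E], [E → . P id n], [E → . y E], [E → y . E], [P → . n], [P → . num n P] }  — shift
  I6: { [E → y E .] }  — reduce
  I7: { [P → . n], [P → . num n P], [P → num n . P] }  — shift
  I8: { [P → num n P .] }  — reduce
  I9: { [E → P E .] }  — reduce
  I10: { [E → P id . n] }  — shift
  I11: { [E → P id n .] }  — reduce

Every state is either a pure shift/goto state or contains exactly one complete item and nothing to shift — no conflicts. The grammar is LR(0).

Answer: Yes, the grammar is LR(0)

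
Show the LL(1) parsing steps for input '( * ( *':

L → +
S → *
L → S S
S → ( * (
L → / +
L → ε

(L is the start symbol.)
Stack is shown with the top on the left.

Stack      Input      Action
----------------------------
L $        ( * ( * $  output L → S S
S S $      ( * ( * $  output S → ( * (
( * ( S $  ( * ( * $  match '('
* ( S $    * ( * $    match '*'
( S $      ( * $      match '('
S $        * $        output S → *
* $        * $        match '*'
$          $          accept

The string is accepted.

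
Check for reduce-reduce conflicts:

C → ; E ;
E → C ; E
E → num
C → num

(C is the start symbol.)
Yes — I6: [C → num .] vs [E → num .]

Augment with C' → C and build the canonical LR(0) collection (I0 = CLOSURE({[C' → . C]}), then GOTO on every symbol after a dot until no new states appear). It has 10 states:
  I0: { [C → . ; E ;], [C → . num], [C' → . C] }  — shift
  I1: { [C → . ; E ;], [C → . num], [C → ; . E ;], [E → . C ; E], [E → . num] }  — shift
  I2: { [C' → C .] }  — accept
  I3: { [C → num .] }  — reduce
  I4: { [E → C . ; E] }  — shift
  I5: { [C → ; E . ;] }  — shift
  I6: { [C → num .], [E → num .] }  — 2 reduces
  I7: { [C → ; E ; .] }  — reduce
  I8: { [C → . ; E ;], [C → . num], [E → . C ; E], [E → . num], [E → C ; . E] }  — shift
  I9: { [E → C ; E .] }  — reduce

I6 contains complete items [C → num .], [E → num .] — reduce-reduce conflict.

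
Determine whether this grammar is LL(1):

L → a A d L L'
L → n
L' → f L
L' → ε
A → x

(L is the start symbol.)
No. Predict set conflict for L': { 'f' }

A grammar is LL(1) if for each non-terminal N with multiple productions, the predict sets of those productions are pairwise disjoint, where PREDICT(N → α) = (FIRST(α) \ {ε}) ∪ (FOLLOW(N) if α ⇒* ε).

Relevant sets:
  FOLLOW(L') = { $, 'f' }

For L:
  PREDICT(L → a A d L L') = { 'a' }
  PREDICT(L → n) = { 'n' }
For L':
  PREDICT(L' → f L) = { 'f' }
  PREDICT(L' → ε) = { $, 'f' }
A has a single production, so nothing to check there.

Conflict found: Predict set conflict for L': { 'f' }
The grammar is NOT LL(1).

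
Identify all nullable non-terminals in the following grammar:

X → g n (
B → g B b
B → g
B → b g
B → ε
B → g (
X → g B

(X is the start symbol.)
{ 'B' }

A non-terminal is nullable if it can derive ε (the empty string): either it has an ε-production, or it has a production whose right-hand side consists entirely of nullable non-terminals.

ε-productions: B → ε
So B is immediately nullable.
No further non-terminal can be added: every production for the remaining non-terminals contains a terminal or a non-nullable non-terminal.
Nullable = { 'B' }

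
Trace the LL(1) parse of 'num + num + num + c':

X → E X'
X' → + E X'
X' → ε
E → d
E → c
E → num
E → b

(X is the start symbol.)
LL(1) parsing maintains a stack (initially the start symbol over $) and the input. At each step: if the stack top is a terminal, match it against the current input token; if it is a non-terminal N, replace it with the RHS of M[N, lookahead] (the unique production whose predict set contains the lookahead).

Stack is shown with the top on the left.

Stack     Input                  Action
---------------------------------------
X $       num + num + num + c $  output X → E X'
E X' $    num + num + num + c $  output E → num
num X' $  num + num + num + c $  match 'num'
X' $      + num + num + c $      output X' → + E X'
+ E X' $  + num + num + c $      match '+'
E X' $    num + num + c $        output E → num
num X' $  num + num + c $        match 'num'
X' $      + num + c $            output X' → + E X'
+ E X' $  + num + c $            match '+'
E X' $    num + c $              output E → num
num X' $  num + c $              match 'num'
X' $      + c $                  output X' → + E X'
+ E X' $  + c $                  match '+'
E X' $    c $                    output E → c
c X' $    c $                    match 'c'
X' $      $                      output X' → ε
$         $                      accept

The string is accepted.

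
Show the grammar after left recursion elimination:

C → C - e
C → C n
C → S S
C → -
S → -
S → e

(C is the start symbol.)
C → S S C'
C → - C'
C' → - e C'
C' → n C'
C' → ε
S → -
S → e

C is directly left-recursive. The standard transformation for
  A → A α₁ | ... | A α_m | β₁ | ... | β_n
is
  A  → β₁ A' | ... | β_n A'
  A' → α₁ A' | ... | α_m A' | ε

C → S S becomes C → S S C'
C → - becomes C → - C'
C → C - e becomes C' → - e C'
C → C n becomes C' → n C'
Add C' → ε

Productions for other non-terminals are unchanged:
  S → -
  S → e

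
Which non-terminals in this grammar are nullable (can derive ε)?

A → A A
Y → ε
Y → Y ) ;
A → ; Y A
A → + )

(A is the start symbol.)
ε-productions: Y → ε
So Y is immediately nullable.
No further non-terminal can be added: every production for the remaining non-terminals contains a terminal or a non-nullable non-terminal.
Nullable = { 'Y' }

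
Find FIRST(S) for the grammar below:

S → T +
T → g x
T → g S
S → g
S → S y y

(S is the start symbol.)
{ 'g' }

To compute FIRST(S), examine every production with S on the left-hand side, reading each right-hand side left to right until a non-nullable symbol is reached.

FIRST sets of the other non-terminals involved (by the same procedure, iterated to a fixed point):
  FIRST(T) = { 'g' }

From S → T +:
  - T is a non-terminal: add FIRST(T) \ {ε} = { 'g' }
    T is not nullable, so stop
From S → g:
  - g is a terminal: add 'g' and stop
From S → S y y:
  - S is the symbol being defined: contributes nothing new
    S is not nullable, so stop

Collecting: FIRST(S) = { 'g' }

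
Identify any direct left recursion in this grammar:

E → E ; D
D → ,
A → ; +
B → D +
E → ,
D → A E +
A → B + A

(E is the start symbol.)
E → E ; D: LEFT RECURSIVE (starts with E)
D → ,: starts with ','
A → ; +: starts with ';'
B → D +: starts with D
E → ,: starts with ','
D → A E +: starts with A
A → B + A: starts with B

The grammar has direct left recursion on: E.

Answer: Yes, E is left-recursive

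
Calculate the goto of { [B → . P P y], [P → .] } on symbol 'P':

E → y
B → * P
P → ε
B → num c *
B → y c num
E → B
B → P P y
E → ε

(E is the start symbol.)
{ [B → P . P y], [P → .] }

GOTO(I, 'P') = CLOSURE({ [A → αX.β] : [A → α.Xβ] ∈ I, X = 'P' })

Items with dot before 'P', with the dot advanced:
  [B → . P P y] → [B → P . P y]
Closure of the advanced items:
  [B → P . P y] has the dot before P: add [P → .]

GOTO = { [B → P . P y], [P → .] }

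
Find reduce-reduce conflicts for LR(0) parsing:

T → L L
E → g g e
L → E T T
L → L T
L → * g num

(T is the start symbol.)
A reduce-reduce conflict occurs when an LR(0) state has two complete items [A → α .] and [B → β .] — both call for a reduction, and with no lookahead the parser cannot choose between them.

Augment with T' → T and build the canonical LR(0) collection (I0 = CLOSURE({[T' → . T]}), then GOTO on every symbol after a dot until no new states appear). It has 14 states:
  I0: { [E → . g g e], [L → . * g num], [L → . E T T], [L → . L T], [T → . L L], [T' → . T] }  — shift
  I1: { [L → * . g num] }  — shift
  I2: { [E → . g g e], [L → . * g num], [L → . E T T], [L → . L T], [L → E . T T], [T → . L L] }  — shift
  I3: { [E → . g g e], [L → . * g num], [L → . E T T], [L → . L T], [L → L . T], [T → . L L], [T → L . L] }  — shift
  I4: { [T' → T .] }  — accept
  I5: { [E → g . g e] }  — shift
  I6: { [E → g g . e] }  — shift
  I7: { [E → g g e .] }  — reduce
  I8: { [E → . g g e], [L → . * g num], [L → . E T T], [L → . L T], [L → L . T], [T → . L L], [T → L . L], [T → L L .] }  — shift, reduce
  I9: { [L → L T .] }  — reduce
  I10: { [E → . g g e], [L → . * g num], [L → . E T T], [L → . L T], [L → E T . T], [T → . L L] }  — shift
  I11: { [L → E T T .] }  — reduce
  I12: { [L → * g . num] }  — shift
  I13: { [L → * g num .] }  — reduce

No state contains more than one complete item.

Answer: No reduce-reduce conflicts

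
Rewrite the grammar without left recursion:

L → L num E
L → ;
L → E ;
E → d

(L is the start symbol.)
L is directly left-recursive. The standard transformation for
  A → A α₁ | ... | A α_m | β₁ | ... | β_n
is
  A  → β₁ A' | ... | β_n A'
  A' → α₁ A' | ... | α_m A' | ε

L → ; becomes L → ; L'
L → E ; becomes L → E ; L'
L → L num E becomes L' → num E L'
Add L' → ε

Productions for other non-terminals are unchanged:
  E → d

Resulting grammar:
L → ; L'
L → E ; L'
L' → num E L'
L' → ε
E → d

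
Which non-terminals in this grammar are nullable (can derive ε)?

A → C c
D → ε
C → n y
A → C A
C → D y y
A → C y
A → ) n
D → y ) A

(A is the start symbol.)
ε-productions: D → ε
So D is immediately nullable.
No further non-terminal can be added: every production for the remaining non-terminals contains a terminal or a non-nullable non-terminal.
Nullable = { 'D' }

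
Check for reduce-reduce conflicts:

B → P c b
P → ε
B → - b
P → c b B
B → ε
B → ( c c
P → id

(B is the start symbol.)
Yes — I0: [B → .] vs [P → .]; I7: [B → .] vs [P → .]

A reduce-reduce conflict occurs when an LR(0) state has two complete items [A → α .] and [B → β .] — both call for a reduction, and with no lookahead the parser cannot choose between them.

Augment with B' → B and build the canonical LR(0) collection (I0 = CLOSURE({[B' → . B]}), then GOTO on every symbol after a dot until no new states appear). It has 14 states:
  I0: { [B → . ( c c], [B → . - b], [B → . P c b], [B → .], [B' → . B], [P → . c b B], [P → . id], [P → .] }  — shift, 2 reduces
  I1: { [B → ( . c c] }  — shift
  I2: { [B → - . b] }  — shift
  I3: { [B' → B .] }  — accept
  I4: { [B → P . c b] }  — shift
  I5: { [P → c . b B] }  — shift
  I6: { [P → id .] }  — reduce
  I7: { [B → . ( c c], [B → . - b], [B → . P c b], [B → .], [P → . c b B], [P → . id], [P → .], [P → c b . B] }  — shift, 2 reduces
  I8: { [P → c b B .] }  — reduce
  I9: { [B → P c . b] }  — shift
  I10: { [B → P c b .] }  — reduce
  I11: { [B → - b .] }  — reduce
  I12: { [B → ( c . c] }  — shift
  I13: { [B → ( c c .] }  — reduce

I0 contains complete items [B → .], [P → .] — reduce-reduce conflict.
I7 contains complete items [B → .], [P → .] — reduce-reduce conflict.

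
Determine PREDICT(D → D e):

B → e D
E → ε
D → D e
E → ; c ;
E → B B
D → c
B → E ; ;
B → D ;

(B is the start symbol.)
{ 'c' }

PREDICT(D → D e) = (FIRST(RHS) \ {ε}) ∪ (FOLLOW(D) if ε ∈ FIRST(RHS), i.e. RHS ⇒* ε)
FIRST(D) = { 'c' }
FIRST(D e) = { 'c' }
ε ∉ FIRST(D e), so FOLLOW(D) is not added.
PREDICT(D → D e) = { 'c' }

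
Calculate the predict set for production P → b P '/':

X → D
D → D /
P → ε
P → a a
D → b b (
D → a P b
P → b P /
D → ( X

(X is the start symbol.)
{ 'b' }

PREDICT(P → b P '/') = (FIRST(RHS) \ {ε}) ∪ (FOLLOW(P) if ε ∈ FIRST(RHS), i.e. RHS ⇒* ε)
FIRST(b P '/') = { 'b' }
ε ∉ FIRST(b P '/'), so FOLLOW(P) is not added.
PREDICT(P → b P '/') = { 'b' }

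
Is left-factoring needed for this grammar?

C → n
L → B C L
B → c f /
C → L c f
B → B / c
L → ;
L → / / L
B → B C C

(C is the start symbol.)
Left-factoring is needed when two productions for the same non-terminal
share a common prefix on the right-hand side.

Productions for C:
  C → n
  C → L c f
Productions for L:
  L → B C L
  L → ;
  L → / / L
Productions for B:
  B → c f /
  B → B / c
  B → B C C

Found common prefix 'B' in productions for B

Answer: Yes, B has productions with common prefix 'B'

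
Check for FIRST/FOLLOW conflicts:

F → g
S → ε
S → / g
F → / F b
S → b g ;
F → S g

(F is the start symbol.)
A FIRST/FOLLOW conflict occurs when a non-terminal N has a nullable alternative N → β (β ⇒* ε) and another alternative N → α with FIRST(α) ∩ FOLLOW(N) ≠ ∅: on such a lookahead the parser cannot decide between expanding α and letting N vanish via β.

Nullable non-terminals: S.

S: nullable alternative(s) S → ε; FOLLOW(S) = { 'g' }
  S → ε: FIRST \ {ε} = { } — this is the only nullable alternative, skip
  S → / g: FIRST \ {ε} = { '/' } — disjoint from FOLLOW(S)
  S → b g ;: FIRST \ {ε} = { 'b' } — disjoint from FOLLOW(S)

F has no nullable alternative, so no FIRST/FOLLOW check is needed there.

No FIRST/FOLLOW conflicts found.

Answer: No FIRST/FOLLOW conflicts.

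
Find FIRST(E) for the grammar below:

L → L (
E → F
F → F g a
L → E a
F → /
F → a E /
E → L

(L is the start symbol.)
To compute FIRST(E), examine every production with E on the left-hand side, reading each right-hand side left to right until a non-nullable symbol is reached.

FIRST sets of the other non-terminals involved (by the same procedure, iterated to a fixed point):
  FIRST(F) = { '/', 'a' }
  FIRST(L) = { '/', 'a' }

From E → F:
  - F is a non-terminal: add FIRST(F) \ {ε} = { '/', 'a' }
    F is not nullable, so stop
From E → L:
  - L is a non-terminal: add FIRST(L) \ {ε} = { '/', 'a' }
    L is not nullable, so stop

Collecting: FIRST(E) = { '/', 'a' }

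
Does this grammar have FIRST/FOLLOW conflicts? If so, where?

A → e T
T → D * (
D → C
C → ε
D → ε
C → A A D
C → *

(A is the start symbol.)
Nullable non-terminals: C, D.
FIRST sets used below: FIRST(A) = { 'e' }, FIRST(C) = { '*', 'e', ε }

C: nullable alternative(s) C → ε; FOLLOW(C) = { '*' }
  C → ε: FIRST \ {ε} = { } — this is the only nullable alternative, skip
  C → A A D: FIRST \ {ε} = { 'e' } — disjoint from FOLLOW(C)
  C → *: FIRST \ {ε} = { '*' } — overlaps FOLLOW(C) on { '*' }: CONFLICT

D: nullable alternative(s) D → C, D → ε; FOLLOW(D) = { '*' }
  D → C: FIRST \ {ε} = { '*', 'e' } — overlaps FOLLOW(D) on { '*' }: CONFLICT
  D → ε: FIRST \ {ε} = { } — disjoint from FOLLOW(D)

A, T have no nullable alternative, so no FIRST/FOLLOW check is needed there.

So the grammar has 2 FIRST/FOLLOW conflicts (marked CONFLICT above).

Answer: Yes. D → C with FOLLOW(D) on { '*' }; C → '*' with FOLLOW(C) on { '*' }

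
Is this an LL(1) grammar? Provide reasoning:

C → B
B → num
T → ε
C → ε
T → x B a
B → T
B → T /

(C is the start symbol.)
No. Predict set conflict for C: { $ }

Relevant sets:
  FIRST(B) = { '/', 'num', 'x', ε }
  FIRST(T) = { 'x', ε }
  FOLLOW(C) = { $ }
  FOLLOW(B) = { $, 'a' }
  FOLLOW(T) = { $, '/', 'a' }

For C:
  PREDICT(C → B) = { $, '/', 'num', 'x' }
  PREDICT(C → ε) = { $ }
For B:
  PREDICT(B → num) = { 'num' }
  PREDICT(B → T) = { $, 'a', 'x' }
  PREDICT(B → T '/') = { '/', 'x' }
For T:
  PREDICT(T → ε) = { $, '/', 'a' }
  PREDICT(T → x B a) = { 'x' }

Conflict found: Predict set conflict for C: { $ }
The grammar is NOT LL(1).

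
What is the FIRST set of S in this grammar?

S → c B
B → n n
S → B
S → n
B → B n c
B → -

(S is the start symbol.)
{ '-', 'c', 'n' }

To compute FIRST(S), examine every production with S on the left-hand side, reading each right-hand side left to right until a non-nullable symbol is reached.

FIRST sets of the other non-terminals involved (by the same procedure, iterated to a fixed point):
  FIRST(B) = { '-', 'n' }

From S → c B:
  - c is a terminal: add 'c' and stop
From S → B:
  - B is a non-terminal: add FIRST(B) \ {ε} = { '-', 'n' }
    B is not nullable, so stop
From S → n:
  - n is a terminal: add 'n' and stop

Collecting: FIRST(S) = { '-', 'c', 'n' }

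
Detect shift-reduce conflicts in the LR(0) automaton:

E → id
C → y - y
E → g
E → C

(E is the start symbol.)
No shift-reduce conflicts

A shift-reduce conflict occurs when an LR(0) state has both:
  - a complete (reduce) item [A → α .] (dot at the end), and
  - a shift item [B → β . c γ] (dot before a terminal).

Augment with E' → E and build the canonical LR(0) collection (I0 = CLOSURE({[E' → . E]}), then GOTO on every symbol after a dot until no new states appear). It has 8 states:
  I0: { [C → . y - y], [E → . C], [E → . g], [E → . id], [E' → . E] }  — shift
  I1: { [E → C .] }  — reduce
  I2: { [E' → E .] }  — accept
  I3: { [E → g .] }  — reduce
  I4: { [E → id .] }  — reduce
  I5: { [C → y . - y] }  — shift
  I6: { [C → y - . y] }  — shift
  I7: { [C → y - y .] }  — reduce

No state contains both a complete item and a shift item.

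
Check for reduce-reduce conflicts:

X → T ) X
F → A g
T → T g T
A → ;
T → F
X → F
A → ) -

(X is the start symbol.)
Yes — I4: [T → F .] vs [X → F .]

A reduce-reduce conflict occurs when an LR(0) state has two complete items [A → α .] and [B → β .] — both call for a reduction, and with no lookahead the parser cannot choose between them.

Augment with X' → X and build the canonical LR(0) collection (I0 = CLOSURE({[X' → . X]}), then GOTO on every symbol after a dot until no new states appear). It has 14 states:
  I0: { [A → . ) -], [A → . ;], [F → . A g], [T → . F], [T → . T g T], [X → . F], [X → . T ) X], [X' → . X] }  — shift
  I1: { [A → ) . -] }  — shift
  I2: { [A → ; .] }  — reduce
  I3: { [F → A . g] }  — shift
  I4: { [T → F .], [X → F .] }  — 2 reduces
  I5: { [T → T . g T], [X → T . ) X] }  — shift
  I6: { [X' → X .] }  — accept
  I7: { [A → . ) -], [A → . ;], [F → . A g], [T → . F], [T → . T g T], [X → . F], [X → . T ) X], [X → T ) . X] }  — shift
  I8: { [A → . ) -], [A → . ;], [F → . A g], [T → . F], [T → . T g T], [T → T g . T] }  — shift
  I9: { [T → F .] }  — reduce
  I10: { [T → T . g T], [T → T g T .] }  — shift, reduce
  I11: { [X → T ) X .] }  — reduce
  I12: { [F → A g .] }  — reduce
  I13: { [A → ) - .] }  — reduce

I4 contains complete items [T → F .], [X → F .] — reduce-reduce conflict.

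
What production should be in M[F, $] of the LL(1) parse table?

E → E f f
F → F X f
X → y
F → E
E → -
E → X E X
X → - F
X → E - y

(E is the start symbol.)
Empty (error entry)

To find M[F, $], we find productions for F where $ is in the predict set (PREDICT(N → α) = (FIRST(α) \ {ε}) ∪ (FOLLOW(N) if α ⇒* ε)).

Relevant sets:
  FIRST(F) = { '-', 'y' }
  FIRST(E) = { '-', 'y' }

F → F X f: PREDICT = { '-', 'y' }
F → E: PREDICT = { '-', 'y' }

M[F, $] is empty (no production applies)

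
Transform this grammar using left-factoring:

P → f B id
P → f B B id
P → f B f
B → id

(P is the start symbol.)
P → f B P'
P' → id
P' → B id
P' → f
B → id

Left-factoring transforms A → αβ₁ | αβ₂ into A → αA' and A' → β₁ | β₂
(α is the longest common prefix among the alternatives). Repeat until
no nonterminal has two alternatives with a common prefix.

Round 1: P has alternatives sharing prefix 'f B'. Introduce P': P → f B P'
  Add: P' → id
  Add: P' → B id
  Add: P' → f

No remaining common prefixes — done.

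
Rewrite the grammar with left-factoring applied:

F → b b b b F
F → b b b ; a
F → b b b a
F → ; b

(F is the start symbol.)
F → b b b F'
F' → b F
F' → ; a
F' → a
F → ; b

Left-factoring transforms A → αβ₁ | αβ₂ into A → αA' and A' → β₁ | β₂
(α is the longest common prefix among the alternatives). Repeat until
no nonterminal has two alternatives with a common prefix.

Round 1: F has alternatives sharing prefix 'b b b'. Introduce F': F → b b b F'
  Add: F' → b F
  Add: F' → ; a
  Add: F' → a

No remaining common prefixes — done.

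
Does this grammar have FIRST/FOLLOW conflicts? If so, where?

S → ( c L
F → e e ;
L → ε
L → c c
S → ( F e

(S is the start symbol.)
A FIRST/FOLLOW conflict occurs when a non-terminal N has a nullable alternative N → β (β ⇒* ε) and another alternative N → α with FIRST(α) ∩ FOLLOW(N) ≠ ∅: on such a lookahead the parser cannot decide between expanding α and letting N vanish via β.

Nullable non-terminals: L.

L: nullable alternative(s) L → ε; FOLLOW(L) = { $ }
  L → ε: FIRST \ {ε} = { } — this is the only nullable alternative, skip
  L → c c: FIRST \ {ε} = { 'c' } — disjoint from FOLLOW(L)

F, S have no nullable alternative, so no FIRST/FOLLOW check is needed there.

No FIRST/FOLLOW conflicts found.

Answer: No FIRST/FOLLOW conflicts.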